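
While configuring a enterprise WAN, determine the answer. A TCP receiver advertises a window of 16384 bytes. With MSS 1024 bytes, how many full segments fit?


Given: RWND = 16384 bytes, MSS = 1024 bytes
Full segments = floor(RWND / MSS)
Full segments = floor(16384 / 1024)
Full segments = floor(16.0) = 16

16


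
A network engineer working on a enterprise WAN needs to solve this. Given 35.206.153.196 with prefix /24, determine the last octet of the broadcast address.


Given: IP = 35.206.153.196, prefix = /24
Host bits = 32 - 24 = 8
Network last octet = 196 AND mask = 0
Host part size = 2^8 - 1 = 255
Broadcast last octet = 0 OR 255 = 255

255


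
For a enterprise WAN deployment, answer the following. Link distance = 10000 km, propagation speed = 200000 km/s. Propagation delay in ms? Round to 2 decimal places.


Given: distance = 10000 km, speed = 200000 km/s
Delay = distance / speed = 10000 / 200000 seconds
Delay in ms = 10000 * 1000 / 200000
Delay = 50.0000 ms
Rounded to 2 dp = 50.00 ms

50.00


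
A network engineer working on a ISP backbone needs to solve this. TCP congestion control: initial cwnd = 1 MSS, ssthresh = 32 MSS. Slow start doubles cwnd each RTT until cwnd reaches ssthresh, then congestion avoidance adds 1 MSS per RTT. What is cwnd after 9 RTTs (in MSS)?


RTT 0: cwnd = 1 MSS (initial)
RTT 1: cwnd = 2 MSS (slow start, doubled)
RTT 2: cwnd = 4 MSS (slow start, doubled)
RTT 3: cwnd = 8 MSS (slow start, doubled)
RTT 4: cwnd = 16 MSS (slow start, doubled)
RTT 5: cwnd = 32 MSS (slow start, doubled)
RTT 6: cwnd = 33 MSS (congestion avoidance, +1)
RTT 7: cwnd = 34 MSS (congestion avoidance, +1)
RTT 8: cwnd = 35 MSS (congestion avoidance, +1)
RTT 9: cwnd = 36 MSS (congestion avoidance, +1)

36


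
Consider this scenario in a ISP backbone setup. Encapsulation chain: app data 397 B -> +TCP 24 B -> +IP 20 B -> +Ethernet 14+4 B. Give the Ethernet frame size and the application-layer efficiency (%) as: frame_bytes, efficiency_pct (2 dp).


TCP segment = 397 + 24 = 421 B
IP packet = 421 + 20 = 441 B
Ethernet frame = 441 + 14 + 4 = 459 B
Efficiency = app / frame = 397 / 459 = 0.864924 = 86.4924% -> 86.49% (2 dp)

459, 86.49


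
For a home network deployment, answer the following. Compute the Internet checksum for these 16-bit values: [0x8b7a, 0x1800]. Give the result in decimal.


Given words: [0x8b7a, 0x1800]
Step 1: Sum all words
Raw sum = 35706 + 6144 = 41850
One's complement = ~41850 & 0xFFFF = 23685

23685


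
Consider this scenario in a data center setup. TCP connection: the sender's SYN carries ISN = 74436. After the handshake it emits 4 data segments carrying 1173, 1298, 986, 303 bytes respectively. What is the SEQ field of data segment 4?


The SYN occupies sequence number ISN = 74436, so the first data byte is ISN + 1 = 74437.
SEQ of data segment i = (ISN + 1) + sum of payload sizes of segments 1..i-1.
Segment 1: SEQ = 74437, payload = 1173 bytes
Segment 2: SEQ = 75610, payload = 1298 bytes
Segment 3: SEQ = 76908, payload = 986 bytes
Segment 4: SEQ = 77894, payload = 303 bytes
SEQ of segment 4 = 74437 + 1173 + 1298 + 986 = 77894

77894


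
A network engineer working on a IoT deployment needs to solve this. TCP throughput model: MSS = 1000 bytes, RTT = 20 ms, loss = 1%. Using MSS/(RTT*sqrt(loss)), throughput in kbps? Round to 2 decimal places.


Given: MSS = 1000 bytes, RTT = 20 ms, loss = 1%
RTT in seconds = 20 / 1000 = 0.02
Loss rate = 1% = 0.01
sqrt(loss) = sqrt(0.01) = 0.1
Throughput (bytes/s) = 1000 / (0.02 * 0.1) = 500000.0000
Throughput (kbps) = 500000.0000 * 8 / 1000 = 4000.000000 -> 4000.00 kbps (2 dp)

4000.00


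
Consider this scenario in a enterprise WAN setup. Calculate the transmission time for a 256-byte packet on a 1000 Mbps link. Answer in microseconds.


Given: packet = 256 bytes, bandwidth = 1000 Mbps
Packet in bits = 256 * 8 = 2048 bits
Bandwidth = 1000 * 10^6 = 1000000000 bps
Time = 2048 / 1000000000 seconds
Time in us = 2048 * 10^6 / 1000000000 = 2.048

2.048


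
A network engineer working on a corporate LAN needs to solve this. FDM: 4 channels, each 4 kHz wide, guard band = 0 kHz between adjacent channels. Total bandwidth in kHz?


Given: 4 channels, 4 kHz each, guard = 0 kHz
Channel bandwidth = 4 * 4 = 16 kHz
Guard bands = 3 gaps * 0 kHz = 0 kHz
Total = 16 + 0 = 16 kHz

16


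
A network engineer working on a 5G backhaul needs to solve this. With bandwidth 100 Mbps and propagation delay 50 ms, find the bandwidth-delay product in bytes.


Given: bandwidth = 100 Mbps, delay = 50 ms
BDP in bits = 100 * 10^6 * 50 / 1000
BDP in bits = 5000000
BDP in bytes = 5000000 / 8 = 625000

625000


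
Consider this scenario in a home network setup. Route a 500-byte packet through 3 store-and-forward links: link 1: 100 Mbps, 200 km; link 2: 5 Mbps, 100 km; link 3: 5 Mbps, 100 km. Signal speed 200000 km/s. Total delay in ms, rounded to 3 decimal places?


Packet = 500 bytes = 4000 bits. Store-and-forward: sum (t_trans + t_prop) per link.
Link 1: t_trans = 4000/(100*10^6) s = 0.0400 ms; t_prop = 200/200000 s = 1.0000 ms; subtotal = 1.0400 ms
Link 2: t_trans = 4000/(5*10^6) s = 0.8000 ms; t_prop = 100/200000 s = 0.5000 ms; subtotal = 1.3000 ms
Link 3: t_trans = 4000/(5*10^6) s = 0.8000 ms; t_prop = 100/200000 s = 0.5000 ms; subtotal = 1.3000 ms
End-to-end = 1.0400 + 1.3000 + 1.3000 = 3.6400 ms -> 3.640 ms (3 dp)

3.640


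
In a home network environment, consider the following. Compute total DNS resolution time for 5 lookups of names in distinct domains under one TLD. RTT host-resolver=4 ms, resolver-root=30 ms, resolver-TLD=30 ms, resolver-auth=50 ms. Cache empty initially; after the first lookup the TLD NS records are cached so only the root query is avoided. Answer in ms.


Lookup 1 (cold cache): local + root + TLD + auth = 4 + 30 + 30 + 50 = 114 ms
Lookups 2..5 (TLD NS cached -> skip root; new domain -> still ask TLD and auth): local + TLD + auth = 4 + 30 + 50 = 84 ms each
Remaining 4 lookups: 4 * 84 = 336 ms
Total = 114 + 336 = 450 ms

450


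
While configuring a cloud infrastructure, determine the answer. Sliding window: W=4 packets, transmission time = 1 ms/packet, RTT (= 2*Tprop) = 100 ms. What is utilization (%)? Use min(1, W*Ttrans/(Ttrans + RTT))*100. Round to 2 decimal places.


Given: W = 4, Ttrans = 1 ms, RTT = 100 ms (= 2 * Tprop, Tprop = 50 ms)
Cycle time = Ttrans + RTT = 1 + 100 = 101 ms (first packet sent until its ACK returns)
W * Ttrans = 4 * 1 = 4 ms of sending per cycle
W * Ttrans / (Ttrans + RTT) = 4 / 101 = 0.039604
U = min(1, 0.039604) = 0.039604
U% = 3.96%

3.96


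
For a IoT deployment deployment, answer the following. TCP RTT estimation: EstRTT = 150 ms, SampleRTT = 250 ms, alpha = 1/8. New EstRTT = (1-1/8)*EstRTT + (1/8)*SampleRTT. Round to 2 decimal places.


Given: EstRTT = 150 ms, SampleRTT = 250 ms, alpha = 1/8
New EstRTT = (1 - alpha) * EstRTT + alpha * SampleRTT
(7/8) * 150 = 131.25
(1/8) * 250 = 31.25
New EstRTT = 131.25 + 31.25 = 162.5 ms -> 162.50 ms (2 dp)

162.50


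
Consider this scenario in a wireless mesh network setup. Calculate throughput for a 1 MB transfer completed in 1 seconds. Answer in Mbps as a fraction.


Given: file = 1 MB, time = 1 s
File in Mb = 1 * 8 = 8 Mb
Throughput = 8 / 1 Mbps
Throughput = 8 Mbps

8


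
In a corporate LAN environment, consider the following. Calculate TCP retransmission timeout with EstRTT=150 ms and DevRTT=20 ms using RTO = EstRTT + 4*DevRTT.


Given: EstRTT = 150 ms, DevRTT = 20 ms
Timeout = EstRTT + 4 * DevRTT
4 * DevRTT = 4 * 20 = 80
Timeout = 150 + 80 = 230 ms

230


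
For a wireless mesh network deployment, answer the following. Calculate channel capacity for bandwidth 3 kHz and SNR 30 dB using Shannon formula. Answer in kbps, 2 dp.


Given: B = 3 kHz, SNR = 30 dB
SNR linear = 10^(30/10) = 1000
1 + SNR = 1001
log2(1001) = 9.9672262588
C = 3 * 1000 * 9.9672262588 = 29901.6788 bps
C = 29.901679 kbps -> 29.90 kbps (2 dp)

29.90


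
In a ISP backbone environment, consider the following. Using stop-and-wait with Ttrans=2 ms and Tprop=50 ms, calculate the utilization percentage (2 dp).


Given: Ttrans = 2 ms, Tprop = 50 ms
RTT = 2 * Tprop = 2 * 50 = 100 ms
U = Ttrans / (Ttrans + RTT)
U = 2 / (2 + 100)
U = 2 / 102 = 0.019608
U% = 1.96%

1.96


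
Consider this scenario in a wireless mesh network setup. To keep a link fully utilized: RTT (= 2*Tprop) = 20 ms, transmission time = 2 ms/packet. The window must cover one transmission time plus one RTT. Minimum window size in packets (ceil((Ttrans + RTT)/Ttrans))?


Given: Ttrans = 2 ms, RTT = 20 ms (= 2 * Tprop, Tprop = 10 ms)
Time until first ACK returns = Ttrans + RTT = 2 + 20 = 22 ms
Need W * Ttrans >= Ttrans + RTT  ->  W >= (Ttrans + RTT) / Ttrans
(Ttrans + RTT) / Ttrans = 22 / 2 = 11
W_min = ceil(11) = 11

11


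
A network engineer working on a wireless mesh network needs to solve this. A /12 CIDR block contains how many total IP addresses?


Given: CIDR prefix /12
Host bits = 32 - 12 = 20
Total addresses = 2^20 = 1048576

1048576


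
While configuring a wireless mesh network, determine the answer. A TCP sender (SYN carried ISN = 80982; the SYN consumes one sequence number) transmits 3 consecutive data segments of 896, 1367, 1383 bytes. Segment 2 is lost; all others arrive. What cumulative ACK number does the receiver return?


SYN uses sequence number 80982; first data byte = ISN + 1 = 80983.
Segment 1: SEQ = 80983, len = 896 B, covers [80983, 81878]
Segment 2: SEQ = 81879, len = 1367 B, covers [81879, 83245] [LOST]
Segment 3: SEQ = 83246, len = 1383 B, covers [83246, 84628]
In-order data received: bytes [80983, 81878] (segments 1..1).
Segment 2 missing -> gap begins at byte 81879; later segments buffered out of order.
Cumulative ACK = next expected in-order byte = 80983 + 896 = 81879

81879


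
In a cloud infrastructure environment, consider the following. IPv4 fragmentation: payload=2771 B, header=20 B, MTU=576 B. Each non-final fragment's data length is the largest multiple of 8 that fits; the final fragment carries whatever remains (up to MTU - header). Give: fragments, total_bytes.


Max data per non-final fragment = floor((MTU - header)/8)*8 = floor((576 - 20)/8)*8 = floor(556/8)*8 = 552 B
Final fragment needs no 8-byte alignment: it can carry up to MTU - header = 556 B
Non-final fragments needed = ceil((payload - 556) / 552) = ceil(2215/552) = ceil(4.0127) = 5
Number of fragments = 5 + 1 = 6
Fragment sizes (data): 5 * 552 B + 11 B (last, 11 <= 556 OK)
Total bytes sent = payload + n_frags * header = 2771 + 6*20 = 2771 + 120 = 2891 B

6, 2891


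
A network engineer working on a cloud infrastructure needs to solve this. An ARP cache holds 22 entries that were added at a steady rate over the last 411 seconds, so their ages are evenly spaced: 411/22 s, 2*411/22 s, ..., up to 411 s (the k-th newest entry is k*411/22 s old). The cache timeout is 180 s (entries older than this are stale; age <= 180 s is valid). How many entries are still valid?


Ages are k * 411/22 s for k = 1..22 (spacing = 18.6818 s).
Entry k is valid iff k * 411/22 <= 180 iff k <= 22 * 180 / 411 = 9.6350
n_valid = floor(9.6350) = 9
(n_stale = 22 - 9 = 13)

9


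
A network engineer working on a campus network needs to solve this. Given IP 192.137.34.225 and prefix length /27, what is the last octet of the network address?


Given: IP = 192.137.34.225, prefix = /27
Subnet mask = 255.255.255.224
Last octet of IP: 225
Last octet of mask: 224
Network last octet = 225 AND 224 = 224

224


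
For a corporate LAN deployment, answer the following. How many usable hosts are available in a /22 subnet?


Given: subnet mask /22
Host bits = 32 - 22 = 10
Total addresses = 2^10 = 1024
Usable hosts = 1024 - 2 (network + broadcast) = 1022

1022


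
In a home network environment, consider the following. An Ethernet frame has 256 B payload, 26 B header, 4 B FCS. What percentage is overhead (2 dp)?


Given: payload = 256 B, header = 26 B, trailer = 4 B
Overhead bytes = header + trailer = 26 + 4 = 30
Total frame = payload + overhead = 256 + 30 = 286
Overhead % = 30 / 286 * 100 = 10.4895% -> 10.49% (2 dp)

10.49


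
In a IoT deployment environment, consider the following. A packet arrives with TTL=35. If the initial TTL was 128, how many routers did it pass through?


Given: initial TTL = 128, received TTL = 35
Hops = initial TTL - received TTL
Hops = 128 - 35 = 93

93


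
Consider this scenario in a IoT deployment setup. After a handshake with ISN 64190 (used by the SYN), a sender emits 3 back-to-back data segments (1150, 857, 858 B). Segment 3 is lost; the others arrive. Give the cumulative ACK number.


SYN uses sequence number 64190; first data byte = ISN + 1 = 64191.
Segment 1: SEQ = 64191, len = 1150 B, covers [64191, 65340]
Segment 2: SEQ = 65341, len = 857 B, covers [65341, 66197]
Segment 3: SEQ = 66198, len = 858 B, covers [66198, 67055] [LOST]
In-order data received: bytes [64191, 66197] (segments 1..2).
Segment 3 missing -> gap begins at byte 66198.
Cumulative ACK = next expected in-order byte = 64191 + 1150 + 857 = 66198

66198


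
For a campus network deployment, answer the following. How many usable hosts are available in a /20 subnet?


Given: subnet mask /20
Host bits = 32 - 20 = 12
Total addresses = 2^12 = 4096
Usable hosts = 4096 - 2 (network + broadcast) = 4094

4094


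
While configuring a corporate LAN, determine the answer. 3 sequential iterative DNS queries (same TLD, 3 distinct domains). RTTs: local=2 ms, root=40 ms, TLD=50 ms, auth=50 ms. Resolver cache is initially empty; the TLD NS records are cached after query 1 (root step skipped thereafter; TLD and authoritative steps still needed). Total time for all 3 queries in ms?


Lookup 1 (cold cache): local + root + TLD + auth = 2 + 40 + 50 + 50 = 142 ms
Lookups 2..3 (TLD NS cached -> skip root; new domain -> still ask TLD and auth): local + TLD + auth = 2 + 50 + 50 = 102 ms each
Remaining 2 lookups: 2 * 102 = 204 ms
Total = 142 + 204 = 346 ms

346


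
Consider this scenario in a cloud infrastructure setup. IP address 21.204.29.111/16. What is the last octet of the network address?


Given: IP = 21.204.29.111, prefix = /16
Subnet mask = 255.255.0.0
Last octet of IP: 111
Last octet of mask: 0
Network last octet = 111 AND 0 = 0

0


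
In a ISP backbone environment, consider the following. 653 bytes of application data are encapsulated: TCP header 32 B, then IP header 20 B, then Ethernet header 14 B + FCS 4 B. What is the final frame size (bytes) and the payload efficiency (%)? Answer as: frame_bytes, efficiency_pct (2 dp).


TCP segment = 653 + 32 = 685 B
IP packet = 685 + 20 = 705 B
Ethernet frame = 705 + 14 + 4 = 723 B
Efficiency = app / frame = 653 / 723 = 0.903181 = 90.3181% -> 90.32% (2 dp)

723, 90.32


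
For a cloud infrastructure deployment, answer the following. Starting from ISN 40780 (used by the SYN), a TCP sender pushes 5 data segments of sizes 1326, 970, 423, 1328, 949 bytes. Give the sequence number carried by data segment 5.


The SYN occupies sequence number ISN = 40780, so the first data byte is ISN + 1 = 40781.
SEQ of data segment i = (ISN + 1) + sum of payload sizes of segments 1..i-1.
Segment 1: SEQ = 40781, payload = 1326 bytes
Segment 2: SEQ = 42107, payload = 970 bytes
Segment 3: SEQ = 43077, payload = 423 bytes
Segment 4: SEQ = 43500, payload = 1328 bytes
Segment 5: SEQ = 44828, payload = 949 bytes
SEQ of segment 5 = 40781 + 1326 + 970 + 423 + 1328 = 44828

44828


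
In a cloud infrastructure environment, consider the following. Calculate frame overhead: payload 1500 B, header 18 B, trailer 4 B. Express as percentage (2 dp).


Given: payload = 1500 B, header = 18 B, trailer = 4 B
Overhead bytes = header + trailer = 18 + 4 = 22
Total frame = payload + overhead = 1500 + 22 = 1522
Overhead % = 22 / 1522 * 100 = 1.4455% -> 1.45% (2 dp)

1.45


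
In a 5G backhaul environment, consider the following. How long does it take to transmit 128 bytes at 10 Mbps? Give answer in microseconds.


Given: packet = 128 bytes, bandwidth = 10 Mbps
Packet in bits = 128 * 8 = 1024 bits
Bandwidth = 10 * 10^6 = 10000000 bps
Time = 1024 / 10000000 seconds
Time in us = 1024 * 10^6 / 10000000 = 102.4

102.4


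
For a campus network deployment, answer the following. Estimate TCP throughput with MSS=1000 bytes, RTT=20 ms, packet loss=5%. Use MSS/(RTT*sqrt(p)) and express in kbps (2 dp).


Given: MSS = 1000 bytes, RTT = 20 ms, loss = 5%
RTT in seconds = 20 / 1000 = 0.02
Loss rate = 5% = 0.05
sqrt(loss) = sqrt(0.05) = 0.223606797750
Throughput (bytes/s) = 1000 / (0.02 * 0.223606797750) = 223606.7977
Throughput (kbps) = 223606.7977 * 8 / 1000 = 1788.854382 -> 1788.85 kbps (2 dp)

1788.85


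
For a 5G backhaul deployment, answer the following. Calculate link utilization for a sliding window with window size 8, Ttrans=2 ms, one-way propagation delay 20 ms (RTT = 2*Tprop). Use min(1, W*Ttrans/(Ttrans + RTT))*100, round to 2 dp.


Given: W = 8, Ttrans = 2 ms, RTT = 40 ms (= 2 * Tprop, Tprop = 20 ms)
Cycle time = Ttrans + RTT = 2 + 40 = 42 ms (first packet sent until its ACK returns)
W * Ttrans = 8 * 2 = 16 ms of sending per cycle
W * Ttrans / (Ttrans + RTT) = 16 / 42 = 0.380952
U = min(1, 0.380952) = 0.380952
U% = 38.10%

38.10


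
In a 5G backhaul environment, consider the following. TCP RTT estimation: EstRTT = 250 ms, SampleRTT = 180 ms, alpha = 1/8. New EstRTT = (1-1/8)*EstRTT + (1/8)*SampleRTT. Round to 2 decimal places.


Given: EstRTT = 250 ms, SampleRTT = 180 ms, alpha = 1/8
New EstRTT = (1 - alpha) * EstRTT + alpha * SampleRTT
(7/8) * 250 = 218.75
(1/8) * 180 = 22.5
New EstRTT = 218.75 + 22.5 = 241.25 ms -> 241.25 ms (2 dp)

241.25


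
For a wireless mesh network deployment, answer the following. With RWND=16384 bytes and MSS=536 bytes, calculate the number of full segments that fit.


Given: RWND = 16384 bytes, MSS = 536 bytes
Full segments = floor(RWND / MSS)
Full segments = floor(16384 / 536)
Full segments = floor(30.5672) = 30

30


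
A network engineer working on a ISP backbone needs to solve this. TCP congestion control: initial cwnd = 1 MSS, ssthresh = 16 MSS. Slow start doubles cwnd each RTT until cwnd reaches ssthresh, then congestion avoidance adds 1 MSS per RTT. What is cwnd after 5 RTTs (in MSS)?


RTT 0: cwnd = 1 MSS (initial)
RTT 1: cwnd = 2 MSS (slow start, doubled)
RTT 2: cwnd = 4 MSS (slow start, doubled)
RTT 3: cwnd = 8 MSS (slow start, doubled)
RTT 4: cwnd = 16 MSS (slow start, doubled)
RTT 5: cwnd = 17 MSS (congestion avoidance, +1)

17


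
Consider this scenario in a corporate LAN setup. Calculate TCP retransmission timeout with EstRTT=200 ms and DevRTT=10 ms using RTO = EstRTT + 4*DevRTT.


Given: EstRTT = 200 ms, DevRTT = 10 ms
Timeout = EstRTT + 4 * DevRTT
4 * DevRTT = 4 * 10 = 40
Timeout = 200 + 40 = 240 ms

240


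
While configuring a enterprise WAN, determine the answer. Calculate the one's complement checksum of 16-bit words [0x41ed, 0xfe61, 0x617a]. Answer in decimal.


Given words: [0x41ed, 0xfe61, 0x617a]
Step 1: Sum all words
Raw sum = 16877 + 65121 + 24954 = 106952
Step 2: Fold carry: (41416 + 1) = 41417
One's complement = ~41417 & 0xFFFF = 24118

24118


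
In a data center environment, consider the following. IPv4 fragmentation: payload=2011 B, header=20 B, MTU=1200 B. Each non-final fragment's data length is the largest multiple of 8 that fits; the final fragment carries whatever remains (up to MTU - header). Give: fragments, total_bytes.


Max data per non-final fragment = floor((MTU - header)/8)*8 = floor((1200 - 20)/8)*8 = floor(1180/8)*8 = 1176 B
Final fragment needs no 8-byte alignment: it can carry up to MTU - header = 1180 B
Non-final fragments needed = ceil((payload - 1180) / 1176) = ceil(831/1176) = ceil(0.7066) = 1
Number of fragments = 1 + 1 = 2
Fragment sizes (data): 1 * 1176 B + 835 B (last, 835 <= 1180 OK)
Total bytes sent = payload + n_frags * header = 2011 + 2*20 = 2011 + 40 = 2051 B

2, 2051


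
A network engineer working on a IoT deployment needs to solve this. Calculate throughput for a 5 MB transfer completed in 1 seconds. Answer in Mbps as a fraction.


Given: file = 5 MB, time = 1 s
File in Mb = 5 * 8 = 40 Mb
Throughput = 40 / 1 Mbps
Throughput = 40 Mbps

40


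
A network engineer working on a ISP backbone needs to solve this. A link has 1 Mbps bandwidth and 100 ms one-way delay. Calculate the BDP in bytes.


Given: bandwidth = 1 Mbps, delay = 100 ms
BDP in bits = 1 * 10^6 * 100 / 1000
BDP in bits = 100000
BDP in bytes = 100000 / 8 = 12500

12500


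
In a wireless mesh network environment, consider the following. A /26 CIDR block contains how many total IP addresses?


Given: CIDR prefix /26
Host bits = 32 - 26 = 6
Total addresses = 2^6 = 64

64


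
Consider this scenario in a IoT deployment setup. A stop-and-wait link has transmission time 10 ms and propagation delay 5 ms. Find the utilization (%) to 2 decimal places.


Given: Ttrans = 10 ms, Tprop = 5 ms
RTT = 2 * Tprop = 2 * 5 = 10 ms
U = Ttrans / (Ttrans + RTT)
U = 10 / (10 + 10)
U = 10 / 20 = 0.5
U% = 50.00%

50.00


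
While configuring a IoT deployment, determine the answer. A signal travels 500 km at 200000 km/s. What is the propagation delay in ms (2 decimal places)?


Given: distance = 500 km, speed = 200000 km/s
Delay = distance / speed = 500 / 200000 seconds
Delay in ms = 500 * 1000 / 200000
Delay = 2.5000 ms
Rounded to 2 dp = 2.50 ms

2.50


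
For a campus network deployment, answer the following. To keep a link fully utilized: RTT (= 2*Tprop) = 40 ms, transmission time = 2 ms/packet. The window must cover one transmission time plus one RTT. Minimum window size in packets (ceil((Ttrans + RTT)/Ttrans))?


Given: Ttrans = 2 ms, RTT = 40 ms (= 2 * Tprop, Tprop = 20 ms)
Time until first ACK returns = Ttrans + RTT = 2 + 40 = 42 ms
Need W * Ttrans >= Ttrans + RTT  ->  W >= (Ttrans + RTT) / Ttrans
(Ttrans + RTT) / Ttrans = 42 / 2 = 21
W_min = ceil(21) = 21

21


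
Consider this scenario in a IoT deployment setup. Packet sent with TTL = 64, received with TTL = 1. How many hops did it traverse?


Given: initial TTL = 64, received TTL = 1
Hops = initial TTL - received TTL
Hops = 64 - 1 = 63

63


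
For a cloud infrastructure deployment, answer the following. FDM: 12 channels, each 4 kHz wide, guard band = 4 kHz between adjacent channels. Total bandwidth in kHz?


Given: 12 channels, 4 kHz each, guard = 4 kHz
Channel bandwidth = 12 * 4 = 48 kHz
Guard bands = 11 gaps * 4 kHz = 44 kHz
Total = 48 + 44 = 92 kHz

92


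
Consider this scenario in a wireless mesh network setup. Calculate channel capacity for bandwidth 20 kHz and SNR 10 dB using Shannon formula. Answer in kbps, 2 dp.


Given: B = 20 kHz, SNR = 10 dB
SNR linear = 10^(10/10) = 10
1 + SNR = 11
log2(11) = 3.4594316186
C = 20 * 1000 * 3.4594316186 = 69188.6324 bps
C = 69.188632 kbps -> 69.19 kbps (2 dp)

69.19


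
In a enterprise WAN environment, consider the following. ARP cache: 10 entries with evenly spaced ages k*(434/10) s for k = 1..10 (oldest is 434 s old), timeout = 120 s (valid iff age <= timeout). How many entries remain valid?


Ages are k * 434/10 s for k = 1..10 (spacing = 43.4000 s).
Entry k is valid iff k * 434/10 <= 120 iff k <= 10 * 120 / 434 = 2.7650
n_valid = floor(2.7650) = 2
(n_stale = 10 - 2 = 8)

2


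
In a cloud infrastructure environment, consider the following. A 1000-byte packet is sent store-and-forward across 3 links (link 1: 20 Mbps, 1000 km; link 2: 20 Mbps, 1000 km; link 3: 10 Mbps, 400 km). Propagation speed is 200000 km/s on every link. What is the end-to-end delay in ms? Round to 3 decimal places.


Packet = 1000 bytes = 8000 bits. Store-and-forward: sum (t_trans + t_prop) per link.
Link 1: t_trans = 8000/(20*10^6) s = 0.4000 ms; t_prop = 1000/200000 s = 5.0000 ms; subtotal = 5.4000 ms
Link 2: t_trans = 8000/(20*10^6) s = 0.4000 ms; t_prop = 1000/200000 s = 5.0000 ms; subtotal = 5.4000 ms
Link 3: t_trans = 8000/(10*10^6) s = 0.8000 ms; t_prop = 400/200000 s = 2.0000 ms; subtotal = 2.8000 ms
End-to-end = 5.4000 + 5.4000 + 2.8000 = 13.6000 ms -> 13.600 ms (3 dp)

13.600


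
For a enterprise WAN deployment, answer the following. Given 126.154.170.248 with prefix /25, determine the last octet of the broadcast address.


Given: IP = 126.154.170.248, prefix = /25
Host bits = 32 - 25 = 7
Network last octet = 248 AND mask = 128
Host part size = 2^7 - 1 = 127
Broadcast last octet = 128 OR 127 = 255

255


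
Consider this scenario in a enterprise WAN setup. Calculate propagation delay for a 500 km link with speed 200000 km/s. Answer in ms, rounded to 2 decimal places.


Given: distance = 500 km, speed = 200000 km/s
Delay = distance / speed = 500 / 200000 seconds
Delay in ms = 500 * 1000 / 200000
Delay = 2.5000 ms
Rounded to 2 dp = 2.50 ms

2.50


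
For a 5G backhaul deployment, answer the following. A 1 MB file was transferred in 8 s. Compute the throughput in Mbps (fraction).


Given: file = 1 MB, time = 8 s
File in Mb = 1 * 8 = 8 Mb
Throughput = 8 / 8 Mbps
Throughput = 1 Mbps

1


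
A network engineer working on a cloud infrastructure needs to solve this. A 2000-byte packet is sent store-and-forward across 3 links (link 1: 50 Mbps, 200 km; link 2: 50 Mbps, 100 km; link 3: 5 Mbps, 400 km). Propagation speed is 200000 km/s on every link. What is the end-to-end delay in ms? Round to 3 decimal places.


Packet = 2000 bytes = 16000 bits. Store-and-forward: sum (t_trans + t_prop) per link.
Link 1: t_trans = 16000/(50*10^6) s = 0.3200 ms; t_prop = 200/200000 s = 1.0000 ms; subtotal = 1.3200 ms
Link 2: t_trans = 16000/(50*10^6) s = 0.3200 ms; t_prop = 100/200000 s = 0.5000 ms; subtotal = 0.8200 ms
Link 3: t_trans = 16000/(5*10^6) s = 3.2000 ms; t_prop = 400/200000 s = 2.0000 ms; subtotal = 5.2000 ms
End-to-end = 1.3200 + 0.8200 + 5.2000 = 7.3400 ms -> 7.340 ms (3 dp)

7.340


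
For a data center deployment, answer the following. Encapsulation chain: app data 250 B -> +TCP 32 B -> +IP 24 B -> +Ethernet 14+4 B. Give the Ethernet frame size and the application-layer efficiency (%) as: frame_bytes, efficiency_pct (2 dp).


TCP segment = 250 + 32 = 282 B
IP packet = 282 + 24 = 306 B
Ethernet frame = 306 + 14 + 4 = 324 B
Efficiency = app / frame = 250 / 324 = 0.771605 = 77.1605% -> 77.16% (2 dp)

324, 77.16


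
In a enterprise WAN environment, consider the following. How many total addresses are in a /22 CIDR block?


Given: CIDR prefix /22
Host bits = 32 - 22 = 10
Total addresses = 2^10 = 1024

1024


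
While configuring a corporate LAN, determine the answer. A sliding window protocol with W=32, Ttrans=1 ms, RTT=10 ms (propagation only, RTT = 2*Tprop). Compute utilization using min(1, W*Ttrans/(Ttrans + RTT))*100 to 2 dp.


Given: W = 32, Ttrans = 1 ms, RTT = 10 ms (= 2 * Tprop, Tprop = 5 ms)
Cycle time = Ttrans + RTT = 1 + 10 = 11 ms (first packet sent until its ACK returns)
W * Ttrans = 32 * 1 = 32 ms of sending per cycle
W * Ttrans / (Ttrans + RTT) = 32 / 11 = 2.909091
U = min(1, 2.909091) = 1.000000
U% = 100.00%

100.00


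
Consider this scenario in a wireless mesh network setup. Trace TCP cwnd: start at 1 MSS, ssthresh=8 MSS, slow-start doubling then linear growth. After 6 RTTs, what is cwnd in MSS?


RTT 0: cwnd = 1 MSS (initial)
RTT 1: cwnd = 2 MSS (slow start, doubled)
RTT 2: cwnd = 4 MSS (slow start, doubled)
RTT 3: cwnd = 8 MSS (slow start, doubled)
RTT 4: cwnd = 9 MSS (congestion avoidance, +1)
RTT 5: cwnd = 10 MSS (congestion avoidance, +1)
RTT 6: cwnd = 11 MSS (congestion avoidance, +1)

11


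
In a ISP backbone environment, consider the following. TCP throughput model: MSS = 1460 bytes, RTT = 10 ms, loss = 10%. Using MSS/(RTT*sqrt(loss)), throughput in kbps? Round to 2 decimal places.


Given: MSS = 1460 bytes, RTT = 10 ms, loss = 10%
RTT in seconds = 10 / 1000 = 0.01
Loss rate = 10% = 0.1
sqrt(loss) = sqrt(0.1) = 0.316227766017
Throughput (bytes/s) = 1460 / (0.01 * 0.316227766017) = 461692.5384
Throughput (kbps) = 461692.5384 * 8 / 1000 = 3693.540307 -> 3693.54 kbps (2 dp)

3693.54


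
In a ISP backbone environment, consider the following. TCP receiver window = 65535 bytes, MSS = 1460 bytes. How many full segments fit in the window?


Given: RWND = 65535 bytes, MSS = 1460 bytes
Full segments = floor(RWND / MSS)
Full segments = floor(65535 / 1460)
Full segments = floor(44.887) = 44

44


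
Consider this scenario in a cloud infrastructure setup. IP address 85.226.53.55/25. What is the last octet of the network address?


Given: IP = 85.226.53.55, prefix = /25
Subnet mask = 255.255.255.128
Last octet of IP: 55
Last octet of mask: 128
Network last octet = 55 AND 128 = 0

0


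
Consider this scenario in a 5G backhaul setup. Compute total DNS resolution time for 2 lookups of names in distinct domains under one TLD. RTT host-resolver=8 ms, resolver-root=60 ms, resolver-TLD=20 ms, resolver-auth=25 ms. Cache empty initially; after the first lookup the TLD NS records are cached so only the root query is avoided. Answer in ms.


Lookup 1 (cold cache): local + root + TLD + auth = 8 + 60 + 20 + 25 = 113 ms
Lookups 2..2 (TLD NS cached -> skip root; new domain -> still ask TLD and auth): local + TLD + auth = 8 + 20 + 25 = 53 ms each
Remaining 1 lookups: 1 * 53 = 53 ms
Total = 113 + 53 = 166 ms

166


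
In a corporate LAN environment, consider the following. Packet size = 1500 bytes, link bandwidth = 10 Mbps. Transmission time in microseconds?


Given: packet = 1500 bytes, bandwidth = 10 Mbps
Packet in bits = 1500 * 8 = 12000 bits
Bandwidth = 10 * 10^6 = 10000000 bps
Time = 12000 / 10000000 seconds
Time in us = 12000 * 10^6 / 10000000 = 1200

1200


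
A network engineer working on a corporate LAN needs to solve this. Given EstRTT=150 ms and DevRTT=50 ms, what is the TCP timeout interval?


Given: EstRTT = 150 ms, DevRTT = 50 ms
Timeout = EstRTT + 4 * DevRTT
4 * DevRTT = 4 * 50 = 200
Timeout = 150 + 200 = 350 ms

350


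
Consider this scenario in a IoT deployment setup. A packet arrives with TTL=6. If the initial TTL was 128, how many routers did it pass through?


Given: initial TTL = 128, received TTL = 6
Hops = initial TTL - received TTL
Hops = 128 - 6 = 122

122


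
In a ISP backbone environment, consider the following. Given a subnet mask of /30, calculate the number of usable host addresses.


Given: subnet mask /30
Host bits = 32 - 30 = 2
Total addresses = 2^2 = 4
Usable hosts = 4 - 2 (network + broadcast) = 2

2


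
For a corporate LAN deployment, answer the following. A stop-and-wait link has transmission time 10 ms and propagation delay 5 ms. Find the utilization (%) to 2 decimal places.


Given: Ttrans = 10 ms, Tprop = 5 ms
RTT = 2 * Tprop = 2 * 5 = 10 ms
U = Ttrans / (Ttrans + RTT)
U = 10 / (10 + 10)
U = 10 / 20 = 0.5
U% = 50.00%

50.00


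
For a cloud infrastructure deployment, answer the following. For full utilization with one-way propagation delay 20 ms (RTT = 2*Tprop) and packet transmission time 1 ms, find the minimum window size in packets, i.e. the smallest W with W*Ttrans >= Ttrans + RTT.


Given: Ttrans = 1 ms, RTT = 40 ms (= 2 * Tprop, Tprop = 20 ms)
Time until first ACK returns = Ttrans + RTT = 1 + 40 = 41 ms
Need W * Ttrans >= Ttrans + RTT  ->  W >= (Ttrans + RTT) / Ttrans
(Ttrans + RTT) / Ttrans = 41 / 1 = 41
W_min = ceil(41) = 41

41


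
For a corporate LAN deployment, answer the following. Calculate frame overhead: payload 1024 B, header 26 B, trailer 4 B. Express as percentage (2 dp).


Given: payload = 1024 B, header = 26 B, trailer = 4 B
Overhead bytes = header + trailer = 26 + 4 = 30
Total frame = payload + overhead = 1024 + 30 = 1054
Overhead % = 30 / 1054 * 100 = 2.8463% -> 2.85% (2 dp)

2.85


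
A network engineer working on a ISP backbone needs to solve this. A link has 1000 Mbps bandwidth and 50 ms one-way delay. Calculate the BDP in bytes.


Given: bandwidth = 1000 Mbps, delay = 50 ms
BDP in bits = 1000 * 10^6 * 50 / 1000
BDP in bits = 50000000
BDP in bytes = 50000000 / 8 = 6250000

6250000


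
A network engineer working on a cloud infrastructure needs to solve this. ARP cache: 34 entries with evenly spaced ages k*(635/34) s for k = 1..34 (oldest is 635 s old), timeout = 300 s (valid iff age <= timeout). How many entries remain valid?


Ages are k * 635/34 s for k = 1..34 (spacing = 18.6765 s).
Entry k is valid iff k * 635/34 <= 300 iff k <= 34 * 300 / 635 = 16.0630
n_valid = floor(16.0630) = 16
(n_stale = 34 - 16 = 18)

16


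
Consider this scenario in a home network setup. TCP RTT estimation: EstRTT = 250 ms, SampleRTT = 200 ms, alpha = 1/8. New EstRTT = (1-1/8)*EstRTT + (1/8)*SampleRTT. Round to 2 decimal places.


Given: EstRTT = 250 ms, SampleRTT = 200 ms, alpha = 1/8
New EstRTT = (1 - alpha) * EstRTT + alpha * SampleRTT
(7/8) * 250 = 218.75
(1/8) * 200 = 25
New EstRTT = 218.75 + 25 = 243.75 ms -> 243.75 ms (2 dp)

243.75


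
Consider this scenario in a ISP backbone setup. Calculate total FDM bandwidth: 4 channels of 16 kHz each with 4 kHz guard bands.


Given: 4 channels, 16 kHz each, guard = 4 kHz
Channel bandwidth = 4 * 16 = 64 kHz
Guard bands = 3 gaps * 4 kHz = 12 kHz
Total = 64 + 12 = 76 kHz

76


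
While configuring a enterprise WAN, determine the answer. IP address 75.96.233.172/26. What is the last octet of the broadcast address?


Given: IP = 75.96.233.172, prefix = /26
Host bits = 32 - 26 = 6
Network last octet = 172 AND mask = 128
Host part size = 2^6 - 1 = 63
Broadcast last octet = 128 OR 63 = 191

191


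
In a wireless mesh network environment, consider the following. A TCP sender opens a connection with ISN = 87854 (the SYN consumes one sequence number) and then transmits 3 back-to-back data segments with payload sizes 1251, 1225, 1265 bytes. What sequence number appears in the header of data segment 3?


The SYN occupies sequence number ISN = 87854, so the first data byte is ISN + 1 = 87855.
SEQ of data segment i = (ISN + 1) + sum of payload sizes of segments 1..i-1.
Segment 1: SEQ = 87855, payload = 1251 bytes
Segment 2: SEQ = 89106, payload = 1225 bytes
Segment 3: SEQ = 90331, payload = 1265 bytes
SEQ of segment 3 = 87855 + 1251 + 1225 = 90331

90331


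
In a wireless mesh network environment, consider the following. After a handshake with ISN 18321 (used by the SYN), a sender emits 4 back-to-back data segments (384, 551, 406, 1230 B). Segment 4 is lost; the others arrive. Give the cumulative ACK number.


SYN uses sequence number 18321; first data byte = ISN + 1 = 18322.
Segment 1: SEQ = 18322, len = 384 B, covers [18322, 18705]
Segment 2: SEQ = 18706, len = 551 B, covers [18706, 19256]
Segment 3: SEQ = 19257, len = 406 B, covers [19257, 19662]
Segment 4: SEQ = 19663, len = 1230 B, covers [19663, 20892] [LOST]
In-order data received: bytes [18322, 19662] (segments 1..3).
Segment 4 missing -> gap begins at byte 19663.
Cumulative ACK = next expected in-order byte = 18322 + 384 + 551 + 406 = 19663

19663


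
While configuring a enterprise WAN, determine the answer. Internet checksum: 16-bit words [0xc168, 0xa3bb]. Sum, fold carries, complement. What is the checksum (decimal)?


Given words: [0xc168, 0xa3bb]
Step 1: Sum all words
Raw sum = 49512 + 41915 = 91427
Step 2: Fold carry: (25891 + 1) = 25892
One's complement = ~25892 & 0xFFFF = 39643

39643


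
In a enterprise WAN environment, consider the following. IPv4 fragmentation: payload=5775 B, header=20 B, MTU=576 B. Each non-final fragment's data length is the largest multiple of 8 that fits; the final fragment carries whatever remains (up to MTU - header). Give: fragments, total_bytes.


Max data per non-final fragment = floor((MTU - header)/8)*8 = floor((576 - 20)/8)*8 = floor(556/8)*8 = 552 B
Final fragment needs no 8-byte alignment: it can carry up to MTU - header = 556 B
Non-final fragments needed = ceil((payload - 556) / 552) = ceil(5219/552) = ceil(9.4547) = 10
Number of fragments = 10 + 1 = 11
Fragment sizes (data): 10 * 552 B + 255 B (last, 255 <= 556 OK)
Total bytes sent = payload + n_frags * header = 5775 + 11*20 = 5775 + 220 = 5995 B

11, 5995


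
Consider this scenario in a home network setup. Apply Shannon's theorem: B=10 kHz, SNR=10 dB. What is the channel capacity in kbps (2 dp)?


Given: B = 10 kHz, SNR = 10 dB
SNR linear = 10^(10/10) = 10
1 + SNR = 11
log2(11) = 3.4594316186
C = 10 * 1000 * 3.4594316186 = 34594.3162 bps
C = 34.594316 kbps -> 34.59 kbps (2 dp)

34.59


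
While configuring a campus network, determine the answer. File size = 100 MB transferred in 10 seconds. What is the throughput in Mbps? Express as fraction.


Given: file = 100 MB, time = 10 s
File in Mb = 100 * 8 = 800 Mb
Throughput = 800 / 10 Mbps
Throughput = 80 Mbps

80


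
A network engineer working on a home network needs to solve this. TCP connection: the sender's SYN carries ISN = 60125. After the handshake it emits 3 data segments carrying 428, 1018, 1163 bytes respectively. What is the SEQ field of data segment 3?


The SYN occupies sequence number ISN = 60125, so the first data byte is ISN + 1 = 60126.
SEQ of data segment i = (ISN + 1) + sum of payload sizes of segments 1..i-1.
Segment 1: SEQ = 60126, payload = 428 bytes
Segment 2: SEQ = 60554, payload = 1018 bytes
Segment 3: SEQ = 61572, payload = 1163 bytes
SEQ of segment 3 = 60126 + 428 + 1018 = 61572

61572


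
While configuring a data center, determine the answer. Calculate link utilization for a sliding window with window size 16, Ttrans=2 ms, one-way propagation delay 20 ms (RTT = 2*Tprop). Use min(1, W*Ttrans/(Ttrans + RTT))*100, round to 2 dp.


Given: W = 16, Ttrans = 2 ms, RTT = 40 ms (= 2 * Tprop, Tprop = 20 ms)
Cycle time = Ttrans + RTT = 2 + 40 = 42 ms (first packet sent until its ACK returns)
W * Ttrans = 16 * 2 = 32 ms of sending per cycle
W * Ttrans / (Ttrans + RTT) = 32 / 42 = 0.761905
U = min(1, 0.761905) = 0.761905
U% = 76.19%

76.19


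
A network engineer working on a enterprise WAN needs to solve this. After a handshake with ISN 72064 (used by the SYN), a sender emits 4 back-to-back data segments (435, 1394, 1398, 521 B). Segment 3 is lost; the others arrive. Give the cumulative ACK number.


SYN uses sequence number 72064; first data byte = ISN + 1 = 72065.
Segment 1: SEQ = 72065, len = 435 B, covers [72065, 72499]
Segment 2: SEQ = 72500, len = 1394 B, covers [72500, 73893]
Segment 3: SEQ = 73894, len = 1398 B, covers [73894, 75291] [LOST]
Segment 4: SEQ = 75292, len = 521 B, covers [75292, 75812]
In-order data received: bytes [72065, 73893] (segments 1..2).
Segment 3 missing -> gap begins at byte 73894; later segments buffered out of order.
Cumulative ACK = next expected in-order byte = 72065 + 435 + 1394 = 73894

73894


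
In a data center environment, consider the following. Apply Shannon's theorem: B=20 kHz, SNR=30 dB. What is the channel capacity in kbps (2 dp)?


Given: B = 20 kHz, SNR = 30 dB
SNR linear = 10^(30/10) = 1000
1 + SNR = 1001
log2(1001) = 9.9672262588
C = 20 * 1000 * 9.9672262588 = 199344.5252 bps
C = 199.344525 kbps -> 199.34 kbps (2 dp)

199.34


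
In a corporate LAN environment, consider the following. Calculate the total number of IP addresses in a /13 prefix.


Given: CIDR prefix /13
Host bits = 32 - 13 = 19
Total addresses = 2^19 = 524288

524288


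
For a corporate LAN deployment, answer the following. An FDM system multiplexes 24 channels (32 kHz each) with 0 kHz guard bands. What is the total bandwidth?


Given: 24 channels, 32 kHz each, guard = 0 kHz
Channel bandwidth = 24 * 32 = 768 kHz
Guard bands = 23 gaps * 0 kHz = 0 kHz
Total = 768 + 0 = 768 kHz

768


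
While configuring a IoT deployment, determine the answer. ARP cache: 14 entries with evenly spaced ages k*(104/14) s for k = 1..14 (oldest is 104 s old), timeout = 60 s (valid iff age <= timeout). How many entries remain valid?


Ages are k * 104/14 s for k = 1..14 (spacing = 7.4286 s).
Entry k is valid iff k * 104/14 <= 60 iff k <= 14 * 60 / 104 = 8.0769
n_valid = floor(8.0769) = 8
(n_stale = 14 - 8 = 6)

8


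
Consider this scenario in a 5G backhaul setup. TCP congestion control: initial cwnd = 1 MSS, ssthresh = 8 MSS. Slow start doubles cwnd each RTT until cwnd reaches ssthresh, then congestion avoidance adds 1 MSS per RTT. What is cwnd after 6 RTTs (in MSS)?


RTT 0: cwnd = 1 MSS (initial)
RTT 1: cwnd = 2 MSS (slow start, doubled)
RTT 2: cwnd = 4 MSS (slow start, doubled)
RTT 3: cwnd = 8 MSS (slow start, doubled)
RTT 4: cwnd = 9 MSS (congestion avoidance, +1)
RTT 5: cwnd = 10 MSS (congestion avoidance, +1)
RTT 6: cwnd = 11 MSS (congestion avoidance, +1)

11
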